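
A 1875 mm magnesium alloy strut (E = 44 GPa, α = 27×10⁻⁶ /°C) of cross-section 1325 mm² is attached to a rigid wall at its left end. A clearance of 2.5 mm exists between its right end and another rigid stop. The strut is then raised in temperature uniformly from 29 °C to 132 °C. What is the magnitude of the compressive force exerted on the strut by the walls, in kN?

P ≈ 84.4 kN

If the wall were absent the strut would grow by αΔT L = 27×10⁻⁶ × 103 × 1875 = 5.214 mm.
After closing the 2.5 mm clearance, 5.214 − 2.5 = 2.714 mm of expansion remains to be suppressed by the wall.
So σ = E(δ_free − g)/L = 44×10³ × 2.714/1875 = 63.7 MPa.
Force on the wall = σA = 63.7 × 1325 mm² = 84.4 kN.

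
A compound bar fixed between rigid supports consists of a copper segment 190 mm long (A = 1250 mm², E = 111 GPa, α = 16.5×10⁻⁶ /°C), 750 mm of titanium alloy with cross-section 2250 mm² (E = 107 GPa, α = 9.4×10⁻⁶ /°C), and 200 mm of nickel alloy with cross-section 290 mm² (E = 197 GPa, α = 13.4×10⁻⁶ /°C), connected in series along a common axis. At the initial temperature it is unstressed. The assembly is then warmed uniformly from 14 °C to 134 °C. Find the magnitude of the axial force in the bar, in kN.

With the walls removed the bar would change length by δ_free = Σ αᵢΔT Lᵢ = 16.5×10⁻⁶×120×190 + 9.4×10⁻⁶×120×750 + 13.4×10⁻⁶×120×200 = 1.544 mm.
The walls prevent any net length change, so an axial force P (same in every segment) develops. Compatibility: P · Σ Lᵢ/(AᵢEᵢ) = δ_free.
Σ Lᵢ/(AᵢEᵢ) = 190/(1250×111×10³) + 750/(2250×107×10³) + 200/(290×197×10³) = 7.985×10⁻⁶ mm/N.
Hence P = δ_free / Σ(L/AE) = 1.544/7.985×10⁻⁶ = 193.3 kN (compressive).

P ≈ 193 kN (compressive)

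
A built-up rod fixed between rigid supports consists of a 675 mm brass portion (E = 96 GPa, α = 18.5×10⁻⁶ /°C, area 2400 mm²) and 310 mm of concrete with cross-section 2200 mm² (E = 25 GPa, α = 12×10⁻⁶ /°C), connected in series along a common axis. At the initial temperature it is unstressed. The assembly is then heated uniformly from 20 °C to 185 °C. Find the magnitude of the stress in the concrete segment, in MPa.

Free thermal expansion of the whole bar: Σ αᵢΔT Lᵢ = 18.5×10⁻⁶×165×675 + 12×10⁻⁶×165×310 = 2.674 mm.
Since the ends are fixed, an axial force P builds up, equal in every segment, with P · Σ Lᵢ/(AᵢEᵢ) = δ_free.
Σ Lᵢ/(AᵢEᵢ) = 675/(2400×96×10³) + 310/(2200×25×10³) = 8.566×10⁻⁶ mm/N.
So P = 2.674 / 8.566×10⁻⁶ = 312.2 kN, compressive.
σ_{concrete} = P / A = 312200 / 2200 = 141.9 MPa.

σ ≈ 142 MPa (compressive)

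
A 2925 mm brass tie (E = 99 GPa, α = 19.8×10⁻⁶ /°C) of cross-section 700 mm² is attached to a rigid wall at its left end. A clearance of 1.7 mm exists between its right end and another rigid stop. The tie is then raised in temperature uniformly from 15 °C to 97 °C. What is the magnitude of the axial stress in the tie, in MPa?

σ ≈ 103 MPa (compressive)

If the wall were absent the tie would grow by αΔT L = 19.8×10⁻⁶ × 82 × 2925 = 4.749 mm.
The gap closes (δ_free > 1.7 mm) and the wall then resists a further 4.749 − 1.7 = 3.049 mm of expansion.
Compatibility: PL/(AE) = 3.049 mm, so σ = P/A = E × (3.049/2925) = 103.2 MPa.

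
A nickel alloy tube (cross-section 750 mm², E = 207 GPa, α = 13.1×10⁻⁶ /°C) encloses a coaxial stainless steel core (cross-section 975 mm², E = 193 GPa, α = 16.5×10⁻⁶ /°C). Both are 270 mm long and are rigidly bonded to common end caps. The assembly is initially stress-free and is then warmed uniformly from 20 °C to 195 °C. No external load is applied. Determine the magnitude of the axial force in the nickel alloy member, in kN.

The stainless steel has the larger α, so on heating it would change length more than the nickel alloy if both were free. The rigid plates force a common final length, so the stainless steel is put into compression and the nickel alloy into tension, with equal and opposite forces P (no external load).
Compatibility of the two members (thermal + elastic change equal): (α₁ − α₂)ΔT = P·[1/(A₁E₁) + 1/(A₂E₂)].
|α₁ − α₂|·ΔT = 3.4×10⁻⁶ × 175 = 0.000595.
1/(A₁E₁) + 1/(A₂E₂) = 1/(750×207×10³) + 1/(975×193×10³) = 1.176×10⁻⁸ N⁻¹.
P = 0.000595 / 1.176×10⁻⁸ = 50610 N = 50.61 kN.

P ≈ 50.6 kN (tensile in the nickel alloy)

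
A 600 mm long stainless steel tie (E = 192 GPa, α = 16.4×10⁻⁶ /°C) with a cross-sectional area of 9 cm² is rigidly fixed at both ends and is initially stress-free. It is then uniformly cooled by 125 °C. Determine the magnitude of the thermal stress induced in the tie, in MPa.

σ ≈ 394 MPa (tensile)

With length fixed, the mechanical strain must cancel the thermal strain αΔT = 16.4×10⁻⁶ × 125 = 2050×10⁻⁶.
σ = EαΔT = 192×10³ × 16.4×10⁻⁶ × 125 = 393.6 MPa (tensile; the tie is trying to contract).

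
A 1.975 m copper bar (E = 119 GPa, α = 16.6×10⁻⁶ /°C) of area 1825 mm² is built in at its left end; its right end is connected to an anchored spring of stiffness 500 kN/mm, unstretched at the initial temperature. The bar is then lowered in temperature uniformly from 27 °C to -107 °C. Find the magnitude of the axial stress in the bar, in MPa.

σ ≈ 217 MPa (tensile)

Free thermal contraction: δ_free = αΔT L = 16.6×10⁻⁶ × 134 × 1975 = 4.393 mm.
With a force P in the spring, the elastic change of the bar is PL/(AE) and that of the spring is P/k; compatibility requires their sum to equal δ_free.
P [ L/(AE) + 1/k ] = δ_free → P [ 1975/(1825×119×10³) + 1/(500×10³) ] = 4.393.
P = 4.393 / 1.109×10⁻⁵ = 396000 N.
σ = P/A = 396000/1825 = 217 MPa.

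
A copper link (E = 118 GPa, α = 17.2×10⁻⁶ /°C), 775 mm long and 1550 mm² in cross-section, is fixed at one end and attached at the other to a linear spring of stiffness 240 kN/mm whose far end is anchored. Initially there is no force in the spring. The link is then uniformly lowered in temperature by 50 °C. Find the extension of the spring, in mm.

Free thermal contraction: δ_free = αΔT L = 17.2×10⁻⁶ × 50 × 775 = 0.6665 mm.
Let P be the tensile force in the spring. The link extends elastically by PL/(AE) and the spring stretches by P/k; together these equal δ_free.
P [ L/(AE) + 1/k ] = δ_free → P [ 775/(1550×118×10³) + 1/(240×10³) ] = 0.6665.
P = 0.6665 / 8.404×10⁻⁶ = 79310 N.
Spring extension = P/k = 79310/(240×10³) = 0.3304 mm.

δ ≈ 0.33 mm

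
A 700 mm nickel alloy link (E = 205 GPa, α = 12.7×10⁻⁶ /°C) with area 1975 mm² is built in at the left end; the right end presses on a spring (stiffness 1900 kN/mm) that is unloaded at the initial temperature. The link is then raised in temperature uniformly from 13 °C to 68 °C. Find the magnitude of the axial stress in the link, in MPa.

σ ≈ 110 MPa (compressive)

Free thermal expansion: δ_free = αΔT L = 12.7×10⁻⁶ × 55 × 700 = 0.4889 mm.
With a force P in the spring, the elastic change of the link is PL/(AE) and that of the spring is P/k; compatibility requires their sum to equal δ_free.
So P = δ_free / [L/(AE) + 1/k] = 0.4889 / [ 700/(1975×205×10³) + 1/(1900×10³) ].
P = 0.4889 / 2.255×10⁻⁶ = 216800 N.
σ = P/A = 216800/1975 = 109.8 MPa.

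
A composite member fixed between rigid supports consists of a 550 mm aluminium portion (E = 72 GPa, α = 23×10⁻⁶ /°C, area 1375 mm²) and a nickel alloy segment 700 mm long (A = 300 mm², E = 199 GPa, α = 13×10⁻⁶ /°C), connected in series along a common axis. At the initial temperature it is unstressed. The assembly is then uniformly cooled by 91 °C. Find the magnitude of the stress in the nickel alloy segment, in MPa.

σ ≈ 382 MPa (tensile)

Free thermal contraction of the whole bar: Σ αᵢΔT Lᵢ = 23×10⁻⁶×91×550 + 13×10⁻⁶×91×700 = 1.979 mm.
The rigid supports impose zero overall length change; the single axial force P common to all segments must satisfy P Σ Lᵢ/(AᵢEᵢ) = δ_free.
Σ Lᵢ/(AᵢEᵢ) = 550/(1375×72×10³) + 700/(300×199×10³) = 1.728×10⁻⁵ mm/N.
Hence P = δ_free / Σ(L/AE) = 1.979/1.728×10⁻⁵ = 114.5 kN (tensile).
σ_{nickel alloy} = P / A = 114500 / 300 = 381.8 MPa.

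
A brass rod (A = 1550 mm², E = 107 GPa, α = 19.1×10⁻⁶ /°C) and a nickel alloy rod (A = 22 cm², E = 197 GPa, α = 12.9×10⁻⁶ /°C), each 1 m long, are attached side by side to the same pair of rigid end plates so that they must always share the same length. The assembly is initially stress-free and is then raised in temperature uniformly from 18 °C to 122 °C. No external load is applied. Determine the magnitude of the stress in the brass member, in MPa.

σ ≈ 49.9 MPa (compressive)

Equilibrium of a rigid end plate with no external load gives equal and opposite internal forces ±P in the two members. Since α_{brass} > α_{nickel alloy}, heating drives the brass into compression and the nickel alloy into tension.
Setting the final lengths equal and cancelling L: (α₁ − α₂)ΔT = P/(A₁E₁) + P/(A₂E₂).
|α₁ − α₂|·ΔT = 6.2×10⁻⁶ × 104 = 0.0006448.
1/(A₁E₁) + 1/(A₂E₂) = 1/(1550×107×10³) + 1/(2200×197×10³) = 8.337×10⁻⁹ N⁻¹.
P = 0.0006448 / 8.337×10⁻⁹ = 77340 N = 77.34 kN.
σ_{brass} = P/A₁ = 77340/1550 = 49.9 MPa, compressive.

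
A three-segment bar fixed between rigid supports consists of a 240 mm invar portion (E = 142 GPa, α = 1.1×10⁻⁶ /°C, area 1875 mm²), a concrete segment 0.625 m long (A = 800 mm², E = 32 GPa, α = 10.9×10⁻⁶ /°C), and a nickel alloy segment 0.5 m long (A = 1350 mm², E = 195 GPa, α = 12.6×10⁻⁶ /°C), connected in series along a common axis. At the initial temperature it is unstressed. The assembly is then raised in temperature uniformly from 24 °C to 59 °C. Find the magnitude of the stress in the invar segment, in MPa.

Free thermal expansion of the whole bar: Σ αᵢΔT Lᵢ = 1.1×10⁻⁶×35×240 + 10.9×10⁻⁶×35×625 + 12.6×10⁻⁶×35×500 = 0.4682 mm.
The rigid supports impose zero overall length change; the single axial force P common to all segments must satisfy P Σ Lᵢ/(AᵢEᵢ) = δ_free.
Σ Lᵢ/(AᵢEᵢ) = 240/(1875×142×10³) + 625/(800×32×10³) + 500/(1350×195×10³) = 2.721×10⁻⁵ mm/N.
P = 0.4682 / 2.721×10⁻⁵ = 17200 N = 17.2 kN, compressive.
σ_{invar} = P / A = 17200 / 1875 = 9.175 MPa.

σ ≈ 9.17 MPa (compressive)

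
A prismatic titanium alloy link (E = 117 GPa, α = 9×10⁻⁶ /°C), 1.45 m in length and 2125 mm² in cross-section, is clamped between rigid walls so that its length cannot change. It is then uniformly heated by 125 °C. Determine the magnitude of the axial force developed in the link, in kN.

P ≈ 280 kN (compressive)

Full restraint means ε = 0, so the stress is σ = EαΔT = 117×10³ × 9×10⁻⁶ × 125 = 131.6 MPa.
Then P = σA = 131.6 × 2125 mm² = 279.7 kN, compressive.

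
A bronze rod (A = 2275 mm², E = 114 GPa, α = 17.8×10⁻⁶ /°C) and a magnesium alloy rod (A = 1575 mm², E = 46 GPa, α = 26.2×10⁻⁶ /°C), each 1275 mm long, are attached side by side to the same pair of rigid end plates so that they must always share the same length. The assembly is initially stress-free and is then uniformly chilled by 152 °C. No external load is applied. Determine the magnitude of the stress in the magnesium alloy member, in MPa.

σ ≈ 45.9 MPa (tensile)

Equilibrium of a rigid end plate with no external load gives equal and opposite internal forces ±P in the two members. Since α_{magnesium alloy} > α_{bronze}, cooling drives the magnesium alloy into tension and the bronze into compression.
Compatibility of the two members (thermal + elastic change equal): (α₁ − α₂)ΔT = P·[1/(A₁E₁) + 1/(A₂E₂)].
|α₁ − α₂|·ΔT = 8.4×10⁻⁶ × 152 = 0.001277.
1/(A₁E₁) + 1/(A₂E₂) = 1/(2275×114×10³) + 1/(1575×46×10³) = 1.766×10⁻⁸ N⁻¹.
So P = 0.001277 / 1.766×10⁻⁸ = 72.31 kN.
σ_{magnesium alloy} = P/A₂ = 72310/1575 = 45.91 MPa, tensile.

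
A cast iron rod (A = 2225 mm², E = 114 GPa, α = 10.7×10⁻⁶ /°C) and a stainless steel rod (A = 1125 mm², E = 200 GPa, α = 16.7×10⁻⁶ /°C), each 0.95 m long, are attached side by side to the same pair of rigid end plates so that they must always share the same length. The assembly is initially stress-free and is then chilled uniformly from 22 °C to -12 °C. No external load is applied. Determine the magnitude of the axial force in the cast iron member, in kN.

Both members must finish at the same length. With the larger α, the stainless steel tends to over-contract; the plates restrain it, putting the stainless steel in tension and the cast iron in compression. With no external load the two internal forces are equal and opposite, magnitude P.
Equating the net (thermal + elastic) strains gives |α₁ − α₂|·ΔT = P·[1/(A₁E₁) + 1/(A₂E₂)].
|α₁ − α₂|·ΔT = 6×10⁻⁶ × 34 = 0.000204.
1/(A₁E₁) + 1/(A₂E₂) = 1/(2225×114×10³) + 1/(1125×200×10³) = 8.387×10⁻⁹ N⁻¹.
So P = 0.000204 / 8.387×10⁻⁹ = 24.32 kN.

P ≈ 24.3 kN (compressive in the cast iron)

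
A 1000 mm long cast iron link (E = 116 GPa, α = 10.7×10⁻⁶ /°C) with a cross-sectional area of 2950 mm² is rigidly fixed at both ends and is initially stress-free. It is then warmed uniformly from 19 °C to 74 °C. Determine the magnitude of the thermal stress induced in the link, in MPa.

σ ≈ 68.3 MPa (compressive)

With length fixed, the mechanical strain must cancel the thermal strain αΔT = 10.7×10⁻⁶ × 55 = 588.5×10⁻⁶.
σ = EαΔT = 116×10³ × 10.7×10⁻⁶ × 55 = 68.27 MPa (compressive; the link is trying to expand).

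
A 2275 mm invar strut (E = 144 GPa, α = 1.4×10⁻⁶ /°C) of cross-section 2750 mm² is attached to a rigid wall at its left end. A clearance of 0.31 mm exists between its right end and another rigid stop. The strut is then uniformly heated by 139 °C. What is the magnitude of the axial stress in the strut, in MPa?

If the wall were absent the strut would grow by αΔT L = 1.4×10⁻⁶ × 139 × 2275 = 0.4427 mm.
This exceeds the 0.31 mm gap, so the wall pushes back. The portion of expansion that must be recovered elastically is δ_free − gap = 0.4427 − 0.31 = 0.1327 mm.
That suppressed elongation corresponds to σ = E·Δ/L = 144×10³ × 0.1327/2275 = 8.4 MPa.

σ ≈ 8.4 MPa (compressive)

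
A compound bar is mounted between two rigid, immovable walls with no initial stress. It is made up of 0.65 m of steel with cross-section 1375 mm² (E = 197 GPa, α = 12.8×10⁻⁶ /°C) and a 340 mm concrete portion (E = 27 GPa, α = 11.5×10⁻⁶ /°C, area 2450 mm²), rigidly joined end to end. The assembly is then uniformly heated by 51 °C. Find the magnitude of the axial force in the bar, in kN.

If the supports were absent, the total length change would be Σ αᵢΔT Lᵢ = 12.8×10⁻⁶×51×650 + 11.5×10⁻⁶×51×340 = 0.6237 mm.
Since the ends are fixed, an axial force P builds up, equal in every segment, with P · Σ Lᵢ/(AᵢEᵢ) = δ_free.
The series flexibility is Σ Lᵢ/(AᵢEᵢ) = 650/(1375×197×10³) + 340/(2450×27×10³) = 7.539×10⁻⁶ mm/N.
P = 0.6237 / 7.539×10⁻⁶ = 82730 N = 82.73 kN, compressive.

P ≈ 82.7 kN (compressive)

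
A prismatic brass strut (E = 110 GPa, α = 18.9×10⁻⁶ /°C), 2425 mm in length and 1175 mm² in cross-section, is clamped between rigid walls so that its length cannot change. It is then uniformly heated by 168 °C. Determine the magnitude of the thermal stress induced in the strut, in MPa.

σ ≈ 349 MPa (compressive)

Because both ends are immovable the net strain is zero, and the suppressed thermal strain is αΔT = 18.9×10⁻⁶ × 168 = 3175.2×10⁻⁶.
σ = EαΔT = 110×10³ × 18.9×10⁻⁶ × 168 = 349.3 MPa (compressive; the strut is trying to expand).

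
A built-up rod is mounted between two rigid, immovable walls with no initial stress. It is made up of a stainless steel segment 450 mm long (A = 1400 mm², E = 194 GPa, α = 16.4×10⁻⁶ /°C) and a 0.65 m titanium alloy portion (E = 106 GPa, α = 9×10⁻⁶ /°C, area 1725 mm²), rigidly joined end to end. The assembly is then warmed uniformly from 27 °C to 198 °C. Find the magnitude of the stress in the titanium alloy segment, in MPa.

Free thermal expansion of the whole bar: Σ αᵢΔT Lᵢ = 16.4×10⁻⁶×171×450 + 9×10⁻⁶×171×650 = 2.262 mm.
The rigid supports impose zero overall length change; the single axial force P common to all segments must satisfy P Σ Lᵢ/(AᵢEᵢ) = δ_free.
Σ Lᵢ/(AᵢEᵢ) = 450/(1400×194×10³) + 650/(1725×106×10³) = 5.212×10⁻⁶ mm/N.
Hence P = δ_free / Σ(L/AE) = 2.262/5.212×10⁻⁶ = 434.1 kN (compressive).
σ_{titanium alloy} = P / A = 434100 / 1725 = 251.6 MPa.

σ ≈ 252 MPa (compressive)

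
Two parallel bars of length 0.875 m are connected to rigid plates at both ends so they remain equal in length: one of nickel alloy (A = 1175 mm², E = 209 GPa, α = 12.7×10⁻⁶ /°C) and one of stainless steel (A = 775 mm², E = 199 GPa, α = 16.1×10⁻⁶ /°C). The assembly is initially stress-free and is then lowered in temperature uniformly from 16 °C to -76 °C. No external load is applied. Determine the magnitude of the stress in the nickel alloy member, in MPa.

σ ≈ 25.2 MPa (compressive)

Both members must finish at the same length. With the larger α, the stainless steel tends to over-contract; the plates restrain it, putting the stainless steel in tension and the nickel alloy in compression. With no external load the two internal forces are equal and opposite, magnitude P.
Compatibility of the two members (thermal + elastic change equal): (α₁ − α₂)ΔT = P·[1/(A₁E₁) + 1/(A₂E₂)].
|α₁ − α₂|·ΔT = 3.4×10⁻⁶ × 92 = 0.0003128.
1/(A₁E₁) + 1/(A₂E₂) = 1/(1175×209×10³) + 1/(775×199×10³) = 1.056×10⁻⁸ N⁻¹.
So P = 0.0003128 / 1.056×10⁻⁸ = 29.63 kN.
σ_{nickel alloy} = P/A₁ = 29630/1175 = 25.22 MPa, compressive.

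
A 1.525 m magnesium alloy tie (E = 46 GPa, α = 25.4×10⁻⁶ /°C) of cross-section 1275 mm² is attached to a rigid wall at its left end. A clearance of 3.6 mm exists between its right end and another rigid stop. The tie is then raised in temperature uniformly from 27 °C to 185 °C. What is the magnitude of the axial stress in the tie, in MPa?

If the wall were absent the tie would grow by αΔT L = 25.4×10⁻⁶ × 158 × 1525 = 6.12 mm.
After closing the 3.6 mm clearance, 6.12 − 3.6 = 2.52 mm of expansion remains to be suppressed by the wall.
That suppressed elongation corresponds to σ = E·Δ/L = 46×10³ × 2.52/1525 = 76.02 MPa.

σ ≈ 76 MPa (compressive)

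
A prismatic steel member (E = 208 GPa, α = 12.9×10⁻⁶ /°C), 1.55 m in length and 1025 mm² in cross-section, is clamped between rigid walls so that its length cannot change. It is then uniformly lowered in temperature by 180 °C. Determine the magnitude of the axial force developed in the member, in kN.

P ≈ 495 kN (tensile)

With zero net strain, σ = E·αΔT = 208 GPa × 12.9×10⁻⁶ × 180 = 483 MPa.
Axial force P = σA = 483 × 1025 = 495100 N = 495.1 kN, tensile.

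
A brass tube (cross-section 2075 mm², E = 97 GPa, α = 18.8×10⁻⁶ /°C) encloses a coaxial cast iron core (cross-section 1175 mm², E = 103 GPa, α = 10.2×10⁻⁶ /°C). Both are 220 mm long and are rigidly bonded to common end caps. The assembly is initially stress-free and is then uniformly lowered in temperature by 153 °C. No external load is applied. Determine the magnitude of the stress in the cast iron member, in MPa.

σ ≈ 84.6 MPa (compressive)

Equilibrium of a rigid end plate with no external load gives equal and opposite internal forces ±P in the two members. Since α_{brass} > α_{cast iron}, cooling drives the brass into tension and the cast iron into compression.
Setting the final lengths equal and cancelling L: (α₁ − α₂)ΔT = P/(A₁E₁) + P/(A₂E₂).
|α₁ − α₂|·ΔT = 8.6×10⁻⁶ × 153 = 0.001316.
1/(A₁E₁) + 1/(A₂E₂) = 1/(2075×97×10³) + 1/(1175×103×10³) = 1.323×10⁻⁸ N⁻¹.
So P = 0.001316 / 1.323×10⁻⁸ = 99.45 kN.
σ_{cast iron} = P/A₂ = 99450/1175 = 84.64 MPa, compressive.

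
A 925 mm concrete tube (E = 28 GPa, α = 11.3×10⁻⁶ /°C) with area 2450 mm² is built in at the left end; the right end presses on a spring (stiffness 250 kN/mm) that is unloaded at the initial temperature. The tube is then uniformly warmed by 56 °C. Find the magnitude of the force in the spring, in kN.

P ≈ 33.5 kN

The unrestrained thermal change is αΔT L = 11.3×10⁻⁶ × 56 × 925 = 0.5853 mm.
With a force P in the spring, the elastic change of the tube is PL/(AE) and that of the spring is P/k; compatibility requires their sum to equal δ_free.
So P = δ_free / [L/(AE) + 1/k] = 0.5853 / [ 925/(2450×28×10³) + 1/(250×10³) ].
P = 0.5853 / 1.748×10⁻⁵ = 33480 N.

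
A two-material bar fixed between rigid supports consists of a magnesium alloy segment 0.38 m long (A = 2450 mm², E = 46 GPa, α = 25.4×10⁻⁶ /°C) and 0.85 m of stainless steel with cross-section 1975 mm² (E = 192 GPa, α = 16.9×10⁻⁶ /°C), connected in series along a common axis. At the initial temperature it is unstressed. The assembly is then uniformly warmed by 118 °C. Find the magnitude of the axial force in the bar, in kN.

With the walls removed the bar would change length by δ_free = Σ αᵢΔT Lᵢ = 25.4×10⁻⁶×118×380 + 16.9×10⁻⁶×118×850 = 2.834 mm.
Since the ends are fixed, an axial force P builds up, equal in every segment, with P · Σ Lᵢ/(AᵢEᵢ) = δ_free.
The series flexibility is Σ Lᵢ/(AᵢEᵢ) = 380/(2450×46×10³) + 850/(1975×192×10³) = 5.613×10⁻⁶ mm/N.
Hence P = δ_free / Σ(L/AE) = 2.834/5.613×10⁻⁶ = 504.9 kN (compressive).

P ≈ 505 kN (compressive)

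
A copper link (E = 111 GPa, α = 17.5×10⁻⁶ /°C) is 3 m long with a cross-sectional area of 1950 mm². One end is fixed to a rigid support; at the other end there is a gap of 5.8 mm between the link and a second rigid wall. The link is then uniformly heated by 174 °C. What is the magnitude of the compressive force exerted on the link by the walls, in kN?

Free thermal elongation = αΔT L = 17.5×10⁻⁶ × 174 × 3000 = 9.135 mm.
This exceeds the 5.8 mm gap, so the wall pushes back. The portion of expansion that must be recovered elastically is δ_free − gap = 9.135 − 5.8 = 3.335 mm.
Compatibility: PL/(AE) = 3.335 mm, so σ = P/A = E × (3.335/3000) = 123.4 MPa.
Force on the wall = σA = 123.4 × 1950 mm² = 240.6 kN.

P ≈ 241 kN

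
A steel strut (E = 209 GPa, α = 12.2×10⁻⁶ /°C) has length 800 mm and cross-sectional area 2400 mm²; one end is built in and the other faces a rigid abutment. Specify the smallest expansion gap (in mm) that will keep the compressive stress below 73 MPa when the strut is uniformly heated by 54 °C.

g ≈ 0.248 mm

Free expansion if unrestrained: δ_free = αΔT L = 12.2×10⁻⁶ × 54 × 800 = 0.527 mm.
At the allowable stress the elastic shortening the wall may impose is σL/E = 73 × 800 / (209×10³) = 0.2794 mm.
The gap must absorb the remainder: g_min = 0.527 − 0.2794 = 0.2476 mm.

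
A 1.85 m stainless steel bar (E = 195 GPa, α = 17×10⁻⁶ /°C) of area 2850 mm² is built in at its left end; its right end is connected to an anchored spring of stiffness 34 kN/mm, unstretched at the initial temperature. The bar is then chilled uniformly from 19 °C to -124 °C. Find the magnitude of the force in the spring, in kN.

If the spring were absent the bar would shorten by αΔT L = 17×10⁻⁶ × 143 × 1850 = 4.497 mm.
With a force P in the spring, the elastic change of the bar is PL/(AE) and that of the spring is P/k; compatibility requires their sum to equal δ_free.
P [ L/(AE) + 1/k ] = δ_free → P [ 1850/(2850×195×10³) + 1/(34×10³) ] = 4.497.
P = 4.497 / 3.274×10⁻⁵ = 137400 N.

P ≈ 137 kN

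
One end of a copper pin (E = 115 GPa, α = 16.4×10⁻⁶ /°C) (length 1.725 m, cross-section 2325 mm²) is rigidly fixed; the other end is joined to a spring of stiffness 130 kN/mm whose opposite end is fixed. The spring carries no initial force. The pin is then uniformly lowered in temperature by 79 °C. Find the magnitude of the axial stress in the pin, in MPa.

Free thermal contraction: δ_free = αΔT L = 16.4×10⁻⁶ × 79 × 1725 = 2.235 mm.
With a force P in the spring, the elastic change of the pin is PL/(AE) and that of the spring is P/k; compatibility requires their sum to equal δ_free.
P [ L/(AE) + 1/k ] = δ_free → P [ 1725/(2325×115×10³) + 1/(130×10³) ] = 2.235.
P = 2.235 / 1.414×10⁻⁵ = 158000 N.
σ = P/A = 158000/2325 = 67.96 MPa.

σ ≈ 68 MPa (tensile)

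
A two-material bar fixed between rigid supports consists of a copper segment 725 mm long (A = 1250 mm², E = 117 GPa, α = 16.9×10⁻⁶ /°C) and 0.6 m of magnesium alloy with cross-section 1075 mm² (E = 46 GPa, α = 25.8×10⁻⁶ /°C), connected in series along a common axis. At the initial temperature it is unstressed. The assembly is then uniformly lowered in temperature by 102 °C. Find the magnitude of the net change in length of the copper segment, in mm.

If the supports were absent, the total length change would be Σ αᵢΔT Lᵢ = 16.9×10⁻⁶×102×725 + 25.8×10⁻⁶×102×600 = 2.829 mm.
Since the ends are fixed, an axial force P builds up, equal in every segment, with P · Σ Lᵢ/(AᵢEᵢ) = δ_free.
Σ Lᵢ/(AᵢEᵢ) = 725/(1250×117×10³) + 600/(1075×46×10³) = 1.709×10⁻⁵ mm/N.
P = 2.829 / 1.709×10⁻⁵ = 165500 N = 165.5 kN, tensile.
For the copper segment, free thermal change = 16.9×10⁻⁶×102×725 = 1.25 mm and elastic change from P = 165500×725/(1250×117×10³) = 0.8205 mm; these oppose, so the net change is 0.429 mm (segment shortens).

|ΔL| ≈ 0.429 mm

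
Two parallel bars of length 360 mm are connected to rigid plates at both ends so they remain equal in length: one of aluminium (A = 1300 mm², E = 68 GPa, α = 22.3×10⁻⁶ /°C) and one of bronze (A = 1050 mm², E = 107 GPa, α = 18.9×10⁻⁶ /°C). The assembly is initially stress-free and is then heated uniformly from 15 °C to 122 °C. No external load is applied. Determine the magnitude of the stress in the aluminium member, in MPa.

Equilibrium of a rigid end plate with no external load gives equal and opposite internal forces ±P in the two members. Since α_{aluminium} > α_{bronze}, heating drives the aluminium into compression and the bronze into tension.
Compatibility of the two members (thermal + elastic change equal): (α₁ − α₂)ΔT = P·[1/(A₁E₁) + 1/(A₂E₂)].
|α₁ − α₂|·ΔT = 3.4×10⁻⁶ × 107 = 0.0003638.
1/(A₁E₁) + 1/(A₂E₂) = 1/(1300×68×10³) + 1/(1050×107×10³) = 2.021×10⁻⁸ N⁻¹.
So P = 0.0003638 / 2.021×10⁻⁸ = 18 kN.
σ_{aluminium} = P/A₁ = 18000/1300 = 13.84 MPa, compressive.

σ ≈ 13.8 MPa (compressive)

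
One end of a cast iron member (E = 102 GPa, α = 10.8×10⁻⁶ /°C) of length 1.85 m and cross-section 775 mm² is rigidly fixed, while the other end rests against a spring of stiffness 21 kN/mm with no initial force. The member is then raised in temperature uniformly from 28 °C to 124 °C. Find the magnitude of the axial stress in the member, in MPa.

If the spring were absent the member would lengthen by αΔT L = 10.8×10⁻⁶ × 96 × 1850 = 1.918 mm.
Let P be the compressive force at the spring. The member shortens elastically by PL/(AE) and the spring compresses by P/k; together these equal δ_free.
P [ L/(AE) + 1/k ] = δ_free → P [ 1850/(775×102×10³) + 1/(21×10³) ] = 1.918.
P = 1.918 / 7.102×10⁻⁵ = 27010 N.
σ = P/A = 27010/775 = 34.85 MPa.

σ ≈ 34.8 MPa (compressive)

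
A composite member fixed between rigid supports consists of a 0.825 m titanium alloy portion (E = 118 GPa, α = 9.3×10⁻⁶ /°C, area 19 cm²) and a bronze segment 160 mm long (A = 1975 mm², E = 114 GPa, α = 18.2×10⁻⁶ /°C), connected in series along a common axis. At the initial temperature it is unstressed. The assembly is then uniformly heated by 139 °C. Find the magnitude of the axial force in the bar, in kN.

P ≈ 335 kN (compressive)

With the walls removed the bar would change length by δ_free = Σ αᵢΔT Lᵢ = 9.3×10⁻⁶×139×825 + 18.2×10⁻⁶×139×160 = 1.471 mm.
Since the ends are fixed, an axial force P builds up, equal in every segment, with P · Σ Lᵢ/(AᵢEᵢ) = δ_free.
The series flexibility is Σ Lᵢ/(AᵢEᵢ) = 825/(1900×118×10³) + 160/(1975×114×10³) = 4.39×10⁻⁶ mm/N.
So P = 1.471 / 4.39×10⁻⁶ = 335.1 kN, compressive.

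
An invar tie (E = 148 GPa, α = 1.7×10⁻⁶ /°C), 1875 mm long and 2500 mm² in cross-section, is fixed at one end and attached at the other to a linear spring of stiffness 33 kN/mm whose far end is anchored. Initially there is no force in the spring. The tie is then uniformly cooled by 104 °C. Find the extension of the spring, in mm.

δ ≈ 0.284 mm

The unrestrained thermal change is αΔT L = 1.7×10⁻⁶ × 104 × 1875 = 0.3315 mm.
With a force P in the spring, the elastic change of the tie is PL/(AE) and that of the spring is P/k; compatibility requires their sum to equal δ_free.
So P = δ_free / [L/(AE) + 1/k] = 0.3315 / [ 1875/(2500×148×10³) + 1/(33×10³) ].
P = 0.3315 / 3.537×10⁻⁵ = 9372 N.
Spring extension = P/k = 9372/(33×10³) = 0.284 mm.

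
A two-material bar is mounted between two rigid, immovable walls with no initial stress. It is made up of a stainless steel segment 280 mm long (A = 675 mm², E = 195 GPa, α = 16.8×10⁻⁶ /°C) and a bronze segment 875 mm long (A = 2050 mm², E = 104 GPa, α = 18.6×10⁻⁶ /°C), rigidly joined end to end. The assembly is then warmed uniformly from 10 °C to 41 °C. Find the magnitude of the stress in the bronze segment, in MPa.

σ ≈ 50.9 MPa (compressive)

Free thermal expansion of the whole bar: Σ αᵢΔT Lᵢ = 16.8×10⁻⁶×31×280 + 18.6×10⁻⁶×31×875 = 0.6503 mm.
The walls prevent any net length change, so an axial force P (same in every segment) develops. Compatibility: P · Σ Lᵢ/(AᵢEᵢ) = δ_free.
Σ Lᵢ/(AᵢEᵢ) = 280/(675×195×10³) + 875/(2050×104×10³) = 6.231×10⁻⁶ mm/N.
Hence P = δ_free / Σ(L/AE) = 0.6503/6.231×10⁻⁶ = 104.4 kN (compressive).
σ_{bronze} = P / A = 104400 / 2050 = 50.91 MPa.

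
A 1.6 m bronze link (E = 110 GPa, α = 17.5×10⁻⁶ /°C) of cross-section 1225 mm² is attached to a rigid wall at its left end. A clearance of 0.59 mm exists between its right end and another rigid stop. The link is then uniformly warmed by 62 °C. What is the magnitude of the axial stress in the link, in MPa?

σ ≈ 78.8 MPa (compressive)

Unrestrained expansion: δ_free = αΔT L = 17.5×10⁻⁶ × 62 × 1600 = 1.736 mm.
After closing the 0.59 mm clearance, 1.736 − 0.59 = 1.146 mm of expansion remains to be suppressed by the wall.
So σ = E(δ_free − g)/L = 110×10³ × 1.146/1600 = 78.79 MPa.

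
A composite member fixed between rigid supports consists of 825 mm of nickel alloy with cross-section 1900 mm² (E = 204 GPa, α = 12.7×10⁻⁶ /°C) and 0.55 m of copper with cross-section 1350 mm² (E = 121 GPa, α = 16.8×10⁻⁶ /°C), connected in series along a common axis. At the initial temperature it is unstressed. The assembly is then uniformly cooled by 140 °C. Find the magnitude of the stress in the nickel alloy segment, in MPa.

With the walls removed the bar would change length by δ_free = Σ αᵢΔT Lᵢ = 12.7×10⁻⁶×140×825 + 16.8×10⁻⁶×140×550 = 2.76 mm.
The rigid supports impose zero overall length change; the single axial force P common to all segments must satisfy P Σ Lᵢ/(AᵢEᵢ) = δ_free.
The series flexibility is Σ Lᵢ/(AᵢEᵢ) = 825/(1900×204×10³) + 550/(1350×121×10³) = 5.495×10⁻⁶ mm/N.
So P = 2.76 / 5.495×10⁻⁶ = 502.3 kN, tensile.
σ_{nickel alloy} = P / A = 502300 / 1900 = 264.4 MPa.

σ ≈ 264 MPa (tensile)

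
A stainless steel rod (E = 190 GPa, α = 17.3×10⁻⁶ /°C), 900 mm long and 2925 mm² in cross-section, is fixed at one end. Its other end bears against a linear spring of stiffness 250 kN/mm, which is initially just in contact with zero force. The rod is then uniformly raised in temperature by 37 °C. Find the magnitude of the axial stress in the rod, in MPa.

Free thermal expansion: δ_free = αΔT L = 17.3×10⁻⁶ × 37 × 900 = 0.5761 mm.
With a force P in the spring, the elastic change of the rod is PL/(AE) and that of the spring is P/k; compatibility requires their sum to equal δ_free.
P [ L/(AE) + 1/k ] = δ_free → P [ 900/(2925×190×10³) + 1/(250×10³) ] = 0.5761.
P = 0.5761 / 5.619×10⁻⁶ = 102500 N.
σ = P/A = 102500/2925 = 35.05 MPa.

σ ≈ 35 MPa (compressive)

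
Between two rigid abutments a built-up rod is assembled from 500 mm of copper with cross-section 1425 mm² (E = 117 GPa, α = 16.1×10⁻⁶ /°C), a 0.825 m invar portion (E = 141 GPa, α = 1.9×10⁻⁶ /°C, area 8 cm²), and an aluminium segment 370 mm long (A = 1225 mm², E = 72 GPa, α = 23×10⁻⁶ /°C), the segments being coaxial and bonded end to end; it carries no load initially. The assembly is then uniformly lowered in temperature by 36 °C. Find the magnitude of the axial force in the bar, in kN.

P ≈ 45 kN (tensile)

Free thermal contraction of the whole bar: Σ αᵢΔT Lᵢ = 16.1×10⁻⁶×36×500 + 1.9×10⁻⁶×36×825 + 23×10⁻⁶×36×370 = 0.6526 mm.
Since the ends are fixed, an axial force P builds up, equal in every segment, with P · Σ Lᵢ/(AᵢEᵢ) = δ_free.
The series flexibility is Σ Lᵢ/(AᵢEᵢ) = 500/(1425×117×10³) + 825/(800×141×10³) + 370/(1225×72×10³) = 1.451×10⁻⁵ mm/N.
P = 0.6526 / 1.451×10⁻⁵ = 44980 N = 44.98 kN, tensile.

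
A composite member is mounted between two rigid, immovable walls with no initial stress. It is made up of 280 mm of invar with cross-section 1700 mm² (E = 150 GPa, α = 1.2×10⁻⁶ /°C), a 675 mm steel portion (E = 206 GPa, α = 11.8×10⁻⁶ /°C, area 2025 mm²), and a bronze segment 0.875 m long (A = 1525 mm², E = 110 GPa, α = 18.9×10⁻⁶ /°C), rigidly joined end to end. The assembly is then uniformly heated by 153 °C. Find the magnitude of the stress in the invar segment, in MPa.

σ ≈ 282 MPa (compressive)

If the supports were absent, the total length change would be Σ αᵢΔT Lᵢ = 1.2×10⁻⁶×153×280 + 11.8×10⁻⁶×153×675 + 18.9×10⁻⁶×153×875 = 3.8 mm.
The rigid supports impose zero overall length change; the single axial force P common to all segments must satisfy P Σ Lᵢ/(AᵢEᵢ) = δ_free.
The series flexibility is Σ Lᵢ/(AᵢEᵢ) = 280/(1700×150×10³) + 675/(2025×206×10³) + 875/(1525×110×10³) = 7.932×10⁻⁶ mm/N.
So P = 3.8 / 7.932×10⁻⁶ = 479.1 kN, compressive.
σ_{invar} = P / A = 479100 / 1700 = 281.8 MPa.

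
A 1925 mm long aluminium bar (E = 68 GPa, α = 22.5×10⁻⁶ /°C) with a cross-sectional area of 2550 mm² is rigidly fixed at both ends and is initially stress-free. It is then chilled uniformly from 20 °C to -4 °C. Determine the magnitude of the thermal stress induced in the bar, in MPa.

σ ≈ 36.7 MPa (tensile)

With length fixed, the mechanical strain must cancel the thermal strain αΔT = 22.5×10⁻⁶ × 24 = 540×10⁻⁶.
σ = EαΔT = 68×10³ × 22.5×10⁻⁶ × 24 = 36.72 MPa (tensile; the bar is trying to contract).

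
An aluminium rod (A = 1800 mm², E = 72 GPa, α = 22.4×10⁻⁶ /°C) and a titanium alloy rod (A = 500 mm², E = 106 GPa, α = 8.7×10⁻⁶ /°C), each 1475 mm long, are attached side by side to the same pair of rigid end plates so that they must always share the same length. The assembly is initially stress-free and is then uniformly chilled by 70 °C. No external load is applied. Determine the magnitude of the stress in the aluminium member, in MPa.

σ ≈ 20 MPa (tensile)

Both members must finish at the same length. With the larger α, the aluminium tends to over-contract; the plates restrain it, putting the aluminium in tension and the titanium alloy in compression. With no external load the two internal forces are equal and opposite, magnitude P.
Compatibility of the two members (thermal + elastic change equal): (α₁ − α₂)ΔT = P·[1/(A₁E₁) + 1/(A₂E₂)].
|α₁ − α₂|·ΔT = 13.7×10⁻⁶ × 70 = 0.000959.
1/(A₁E₁) + 1/(A₂E₂) = 1/(1800×72×10³) + 1/(500×106×10³) = 2.658×10⁻⁸ N⁻¹.
P = 0.000959 / 2.658×10⁻⁸ = 36070 N = 36.07 kN.
σ_{aluminium} = P/A₁ = 36070/1800 = 20.04 MPa, tensile.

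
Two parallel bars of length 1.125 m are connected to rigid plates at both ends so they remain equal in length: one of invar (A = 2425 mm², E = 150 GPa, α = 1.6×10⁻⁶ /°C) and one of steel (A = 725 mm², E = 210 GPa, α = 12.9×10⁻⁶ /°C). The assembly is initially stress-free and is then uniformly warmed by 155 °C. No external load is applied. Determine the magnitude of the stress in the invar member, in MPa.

σ ≈ 77.5 MPa (tensile)

Both members must finish at the same length. With the larger α, the steel tends to over-expand; the plates restrain it, putting the steel in compression and the invar in tension. With no external load the two internal forces are equal and opposite, magnitude P.
Setting the final lengths equal and cancelling L: (α₁ − α₂)ΔT = P/(A₁E₁) + P/(A₂E₂).
|α₁ − α₂|·ΔT = 11.3×10⁻⁶ × 155 = 0.001752.
1/(A₁E₁) + 1/(A₂E₂) = 1/(2425×150×10³) + 1/(725×210×10³) = 9.317×10⁻⁹ N⁻¹.
P = 0.001752 / 9.317×10⁻⁹ = 188000 N = 188 kN.
σ_{invar} = P/A₁ = 188000/2425 = 77.52 MPa, tensile.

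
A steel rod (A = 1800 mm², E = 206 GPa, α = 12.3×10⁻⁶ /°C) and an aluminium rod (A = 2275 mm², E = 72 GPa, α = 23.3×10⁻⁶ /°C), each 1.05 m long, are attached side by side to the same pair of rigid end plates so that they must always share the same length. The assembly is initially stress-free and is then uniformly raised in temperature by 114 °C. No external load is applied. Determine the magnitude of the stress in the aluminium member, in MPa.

Equilibrium of a rigid end plate with no external load gives equal and opposite internal forces ±P in the two members. Since α_{aluminium} > α_{steel}, heating drives the aluminium into compression and the steel into tension.
Compatibility of the two members (thermal + elastic change equal): (α₁ − α₂)ΔT = P·[1/(A₁E₁) + 1/(A₂E₂)].
|α₁ − α₂|·ΔT = 11×10⁻⁶ × 114 = 0.001254.
1/(A₁E₁) + 1/(A₂E₂) = 1/(1800×206×10³) + 1/(2275×72×10³) = 8.802×10⁻⁹ N⁻¹.
P = 0.001254 / 8.802×10⁻⁹ = 142500 N = 142.5 kN.
σ_{aluminium} = P/A₂ = 142500/2275 = 62.62 MPa, compressive.

σ ≈ 62.6 MPa (compressive)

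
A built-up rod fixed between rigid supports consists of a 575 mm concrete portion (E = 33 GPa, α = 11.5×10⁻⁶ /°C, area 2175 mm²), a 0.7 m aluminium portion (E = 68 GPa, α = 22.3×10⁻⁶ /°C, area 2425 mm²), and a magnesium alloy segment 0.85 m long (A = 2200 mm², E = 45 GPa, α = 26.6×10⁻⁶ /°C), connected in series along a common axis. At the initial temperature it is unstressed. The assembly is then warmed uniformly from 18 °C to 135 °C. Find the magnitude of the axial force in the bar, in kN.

With the walls removed the bar would change length by δ_free = Σ αᵢΔT Lᵢ = 11.5×10⁻⁶×117×575 + 22.3×10⁻⁶×117×700 + 26.6×10⁻⁶×117×850 = 5.245 mm.
The walls prevent any net length change, so an axial force P (same in every segment) develops. Compatibility: P · Σ Lᵢ/(AᵢEᵢ) = δ_free.
Σ Lᵢ/(AᵢEᵢ) = 575/(2175×33×10³) + 700/(2425×68×10³) + 850/(2200×45×10³) = 2.084×10⁻⁵ mm/N.
So P = 5.245 / 2.084×10⁻⁵ = 251.7 kN, compressive.

P ≈ 252 kN (compressive)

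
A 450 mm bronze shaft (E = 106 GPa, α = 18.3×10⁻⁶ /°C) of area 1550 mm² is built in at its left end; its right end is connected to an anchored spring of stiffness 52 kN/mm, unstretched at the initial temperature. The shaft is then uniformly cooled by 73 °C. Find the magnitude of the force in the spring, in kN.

Free thermal contraction: δ_free = αΔT L = 18.3×10⁻⁶ × 73 × 450 = 0.6012 mm.
With a force P in the spring, the elastic change of the shaft is PL/(AE) and that of the spring is P/k; compatibility requires their sum to equal δ_free.
So P = δ_free / [L/(AE) + 1/k] = 0.6012 / [ 450/(1550×106×10³) + 1/(52×10³) ].
P = 0.6012 / 2.197×10⁻⁵ = 27360 N.

P ≈ 27.4 kN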